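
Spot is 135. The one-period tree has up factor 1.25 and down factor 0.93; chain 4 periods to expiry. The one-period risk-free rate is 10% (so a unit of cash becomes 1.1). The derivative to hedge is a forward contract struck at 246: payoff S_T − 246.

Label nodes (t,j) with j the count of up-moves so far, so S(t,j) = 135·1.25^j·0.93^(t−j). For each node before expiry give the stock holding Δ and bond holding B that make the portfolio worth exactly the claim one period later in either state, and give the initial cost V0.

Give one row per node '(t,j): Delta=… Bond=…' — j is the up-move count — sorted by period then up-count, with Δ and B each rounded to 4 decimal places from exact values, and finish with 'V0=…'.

(0,0): Delta=1.0000 Bond=-168.0213
(1,0): Delta=1.0000 Bond=-184.8234
(1,1): Delta=1.0000 Bond=-184.8234
(2,0): Delta=1.0000 Bond=-203.3058
(2,1): Delta=1.0000 Bond=-203.3058
(2,2): Delta=1.0000 Bond=-203.3058
(3,0): Delta=1.0000 Bond=-223.6364
(3,1): Delta=1.0000 Bond=-223.6364
(3,2): Delta=1.0000 Bond=-223.6364
(3,3): Delta=1.0000 Bond=-223.6364
V0=-33.0213

Under the risk-neutral measure, an up-move has probability p* = (R−d)/(u−d) = 0.5313 and values discount at R = 1.1.
Terminal values V(4,·): V(4,0)=-145.0130, V(4,1)=-110.2648, V(4,2)=-63.5602, V(4,3)=-0.7852, V(4,4)=83.5898
  t=3,j=0: stock 108.5882 → up 135.7352 (V=-110.2648), down 100.9870 (V=-145.0130). Price -115.0482; hedge Δ=1.0000, bond B=-223.6364.
  t=3,j=1: stock 145.9519 → up 182.4398 (V=-63.5602), down 135.7352 (V=-110.2648). Price -77.6845; hedge Δ=1.0000, bond B=-223.6364.
  t=3,j=2: stock 196.1719 → up 245.2148 (V=-0.7852), down 182.4398 (V=-63.5602). Price -27.4645; hedge Δ=1.0000, bond B=-223.6364.
  t=3,j=3: stock 263.6719 → up 329.5898 (V=83.5898), down 245.2148 (V=-0.7852). Price 40.0355; hedge Δ=1.0000, bond B=-223.6364.
  t=2,j=0: stock 116.7615 → up 145.9519 (V=-77.6845), down 108.5882 (V=-115.0482). Price -86.5443; hedge Δ=1.0000, bond B=-203.3058.
  t=2,j=1: stock 156.9375 → up 196.1719 (V=-27.4645), down 145.9519 (V=-77.6845). Price -46.3683; hedge Δ=1.0000, bond B=-203.3058.
  t=2,j=2: stock 210.9375 → up 263.6719 (V=40.0355), down 196.1719 (V=-27.4645). Price 7.6317; hedge Δ=1.0000, bond B=-203.3058.
  t=1,j=0: stock 125.5500 → up 156.9375 (V=-46.3683), down 116.7615 (V=-86.5443). Price -59.2734; hedge Δ=1.0000, bond B=-184.8234.
  t=1,j=1: stock 168.7500 → up 210.9375 (V=7.6317), down 156.9375 (V=-46.3683). Price -16.0734; hedge Δ=1.0000, bond B=-184.8234.
  t=0,j=0: stock 135.0000 → up 168.7500 (V=-16.0734), down 125.5500 (V=-59.2734). Price -33.0213; hedge Δ=1.0000, bond B=-168.0213.
The time-0 hedge costs -33.0213, which is the no-arbitrage price.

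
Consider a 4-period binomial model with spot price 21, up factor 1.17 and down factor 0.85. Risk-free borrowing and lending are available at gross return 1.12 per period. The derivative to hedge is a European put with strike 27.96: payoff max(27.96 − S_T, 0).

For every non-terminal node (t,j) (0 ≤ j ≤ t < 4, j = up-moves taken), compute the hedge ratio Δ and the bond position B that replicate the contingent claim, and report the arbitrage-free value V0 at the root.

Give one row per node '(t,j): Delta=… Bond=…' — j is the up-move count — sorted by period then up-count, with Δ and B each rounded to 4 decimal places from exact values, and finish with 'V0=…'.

The replicating-portfolio and risk-neutral prices coincide; use p* = (1.12−0.85)/(1.17−0.85) = 0.8438 for the latter.
At expiry t=4: V(4,0)=16.9979, V(4,1)=12.8709, V(4,2)=7.1904, V(4,3)=0.0000, V(4,4)=0.0000
Node (3,0) S=12.8966: V=(p*·12.8709+(1−p*)·16.9979)/1.12=12.0677; Δ=(12.8709−16.9979)/(15.0891−10.9621)=-1.0000; B=V−Δ·S=24.9643
Node (3,1) S=17.7518: V=(p*·7.1904+(1−p*)·12.8709)/1.12=7.2125; Δ=(7.1904−12.8709)/(20.7696−15.0891)=-1.0000; B=V−Δ·S=24.9643
Node (3,2) S=24.4349: V=(p*·0.0000+(1−p*)·7.1904)/1.12=1.0031; Δ=(0.0000−7.1904)/(28.5888−20.7696)=-0.9196; B=V−Δ·S=23.4730
Node (3,3) S=33.6339: V=(p*·0.0000+(1−p*)·0.0000)/1.12=0.0000; Δ=(0.0000−0.0000)/(39.3516−28.5888)=0.0000; B=V−Δ·S=0.0000
Node (2,0) S=15.1725: V=(p*·7.2125+(1−p*)·12.0677)/1.12=7.1170; Δ=(7.2125−12.0677)/(17.7518−12.8966)=-1.0000; B=V−Δ·S=22.2895
Node (2,1) S=20.8845: V=(p*·1.0031+(1−p*)·7.2125)/1.12=1.7619; Δ=(1.0031−7.2125)/(24.4349−17.7518)=-0.9291; B=V−Δ·S=21.1661
Node (2,2) S=28.7469: V=(p*·0.0000+(1−p*)·1.0031)/1.12=0.1399; Δ=(0.0000−1.0031)/(33.6339−24.4349)=-0.1090; B=V−Δ·S=3.2747
Node (1,0) S=17.8500: V=(p*·1.7619+(1−p*)·7.1170)/1.12=2.3202; Δ=(1.7619−7.1170)/(20.8845−15.1725)=-0.9375; B=V−Δ·S=19.0550
Node (1,1) S=24.5700: V=(p*·0.1399+(1−p*)·1.7619)/1.12=0.3512; Δ=(0.1399−1.7619)/(28.7469−20.8845)=-0.2063; B=V−Δ·S=5.4198
Node (0,0) S=21.0000: V=(p*·0.3512+(1−p*)·2.3202)/1.12=0.5883; Δ=(0.3512−2.3202)/(24.5700−17.8500)=-0.2930; B=V−Δ·S=6.7414
Self-financing check: at every node Δ·S+B equals the discounted successor values.

(0,0): Delta=-0.2930 Bond=6.7414
(1,0): Delta=-0.9375 Bond=19.0550
(1,1): Delta=-0.2063 Bond=5.4198
(2,0): Delta=-1.0000 Bond=22.2895
(2,1): Delta=-0.9291 Bond=21.1661
(2,2): Delta=-0.1090 Bond=3.2747
(3,0): Delta=-1.0000 Bond=24.9643
(3,1): Delta=-1.0000 Bond=24.9643
(3,2): Delta=-0.9196 Bond=23.4730
(3,3): Delta=0.0000 Bond=0.0000
V0=0.5883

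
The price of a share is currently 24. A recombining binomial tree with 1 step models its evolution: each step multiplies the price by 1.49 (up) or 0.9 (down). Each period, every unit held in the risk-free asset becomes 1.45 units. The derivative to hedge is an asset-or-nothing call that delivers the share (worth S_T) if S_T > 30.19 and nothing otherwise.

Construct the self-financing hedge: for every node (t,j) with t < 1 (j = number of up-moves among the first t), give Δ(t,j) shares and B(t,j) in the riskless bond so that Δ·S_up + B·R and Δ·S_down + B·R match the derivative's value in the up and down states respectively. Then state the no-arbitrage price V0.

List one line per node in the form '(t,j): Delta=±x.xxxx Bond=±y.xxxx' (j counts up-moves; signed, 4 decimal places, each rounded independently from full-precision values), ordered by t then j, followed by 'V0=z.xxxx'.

Under the risk-neutral measure, an up-move has probability p* = (R−d)/(u−d) = 0.9322 and values discount at R = 1.45.
At expiry t=1: V(1,0)=0.0000, V(1,1)=35.7600
(0,0): S=24.0000. Δ = (V_up−V_dn)/(S_up−S_dn) = (35.7600−0.0000)/(35.7600−21.6000) = 2.5254. V = [p*·35.7600 + (1−p*)·0.0000]/1.45 = 22.9901. B = V − Δ·S = -37.6201.
Check: Δ(0,0)·S0 + B(0,0) = 22.9901 = V0.

(0,0): Delta=2.5254 Bond=-37.6201
V0=22.9901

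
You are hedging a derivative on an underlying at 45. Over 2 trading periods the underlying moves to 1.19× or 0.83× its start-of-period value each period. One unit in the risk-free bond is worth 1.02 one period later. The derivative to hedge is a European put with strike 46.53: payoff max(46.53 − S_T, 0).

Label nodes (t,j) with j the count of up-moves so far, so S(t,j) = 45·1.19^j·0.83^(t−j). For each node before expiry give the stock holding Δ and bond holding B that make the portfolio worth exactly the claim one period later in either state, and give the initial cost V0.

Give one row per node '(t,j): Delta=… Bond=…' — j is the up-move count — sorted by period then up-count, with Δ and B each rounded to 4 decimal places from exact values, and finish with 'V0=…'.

Risk-neutral probability p* = (R−d)/(u−d) = (1.02−0.83)/(1.19−0.83) = 0.5278.
Terminal values V(2,·): V(2,0)=15.5295, V(2,1)=2.0835, V(2,2)=0.0000
  t=1,j=0: stock 37.3500 → up 44.4465 (V=2.0835), down 31.0005 (V=15.5295). Price 8.2676; hedge Δ=-1.0000, bond B=45.6176.
  t=1,j=1: stock 53.5500 → up 63.7245 (V=0.0000), down 44.4465 (V=2.0835). Price 0.9646; hedge Δ=-0.1081, bond B=6.7521.
  t=0,j=0: stock 45.0000 → up 53.5500 (V=0.9646), down 37.3500 (V=8.2676). Price 4.3267; hedge Δ=-0.4508, bond B=24.6130.
Each (Δ,B) replicates both successor values, so the strategy is self-financing and V0 is arbitrage-free.

(0,0): Delta=-0.4508 Bond=24.6130
(1,0): Delta=-1.0000 Bond=45.6176
(1,1): Delta=-0.1081 Bond=6.7521
V0=4.3267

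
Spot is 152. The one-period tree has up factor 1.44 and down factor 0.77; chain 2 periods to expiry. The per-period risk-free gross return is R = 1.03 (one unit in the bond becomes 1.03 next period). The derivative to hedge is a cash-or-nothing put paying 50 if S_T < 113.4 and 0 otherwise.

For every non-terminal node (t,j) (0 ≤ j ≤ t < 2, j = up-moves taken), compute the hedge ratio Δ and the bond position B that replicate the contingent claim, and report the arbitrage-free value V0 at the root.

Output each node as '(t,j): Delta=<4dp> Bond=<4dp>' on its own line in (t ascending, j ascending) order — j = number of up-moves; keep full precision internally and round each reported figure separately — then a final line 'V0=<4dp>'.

(0,0): Delta=-0.2917 Bond=61.9858
(1,0): Delta=-0.6376 Bond=104.3327
(1,1): Delta=0.0000 Bond=0.0000
V0=17.6487

No-arbitrage ⇒ martingale measure with p* = (R−d)/(u−d) = 0.3881.
At expiry t=2: V(2,0)=50.0000, V(2,1)=0.0000, V(2,2)=0.0000
(1,0): S=117.0400. Δ = (V_up−V_dn)/(S_up−S_dn) = (0.0000−50.0000)/(168.5376−90.1208) = -0.6376. V = [p*·0.0000 + (1−p*)·50.0000]/1.03 = 29.7058. B = V − Δ·S = 104.3327.
(1,1): S=218.8800. Δ = (V_up−V_dn)/(S_up−S_dn) = (0.0000−0.0000)/(315.1872−168.5376) = 0.0000. V = [p*·0.0000 + (1−p*)·0.0000]/1.03 = 0.0000. B = V − Δ·S = 0.0000.
(0,0): S=152.0000. Δ = (V_up−V_dn)/(S_up−S_dn) = (0.0000−29.7058)/(218.8800−117.0400) = -0.2917. V = [p*·0.0000 + (1−p*)·29.7058]/1.03 = 17.6487. B = V − Δ·S = 61.9858.
The time-0 hedge costs 17.6487, which is the no-arbitrage price.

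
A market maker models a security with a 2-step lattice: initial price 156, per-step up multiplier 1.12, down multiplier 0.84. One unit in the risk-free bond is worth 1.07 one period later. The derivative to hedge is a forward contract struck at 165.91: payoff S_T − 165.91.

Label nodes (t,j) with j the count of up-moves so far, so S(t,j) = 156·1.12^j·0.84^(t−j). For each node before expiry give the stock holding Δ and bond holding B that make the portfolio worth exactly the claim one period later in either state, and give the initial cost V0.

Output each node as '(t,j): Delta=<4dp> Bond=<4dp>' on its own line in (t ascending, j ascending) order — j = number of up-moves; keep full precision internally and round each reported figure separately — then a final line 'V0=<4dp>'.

(0,0): Delta=1.0000 Bond=-144.9122
(1,0): Delta=1.0000 Bond=-155.0561
(1,1): Delta=1.0000 Bond=-155.0561
V0=11.0878

Under the risk-neutral measure, an up-move has probability p* = (R−d)/(u−d) = 0.8214 and values discount at R = 1.07.
Payoff layer (t=2): V(2,0)=-55.8364, V(2,1)=-19.1452, V(2,2)=29.7764
(1,0): S=131.0400. Δ = (V_up−V_dn)/(S_up−S_dn) = (-19.1452−-55.8364)/(146.7648−110.0736) = 1.0000. V = [p*·-19.1452 + (1−p*)·-55.8364]/1.07 = -24.0161. B = V − Δ·S = -155.0561.
(1,1): S=174.7200. Δ = (V_up−V_dn)/(S_up−S_dn) = (29.7764−-19.1452)/(195.6864−146.7648) = 1.0000. V = [p*·29.7764 + (1−p*)·-19.1452]/1.07 = 19.6639. B = V − Δ·S = -155.0561.
(0,0): S=156.0000. Δ = (V_up−V_dn)/(S_up−S_dn) = (19.6639−-24.0161)/(174.7200−131.0400) = 1.0000. V = [p*·19.6639 + (1−p*)·-24.0161]/1.07 = 11.0878. B = V − Δ·S = -144.9122.
Self-financing check: at every node Δ·S+B equals the discounted successor values.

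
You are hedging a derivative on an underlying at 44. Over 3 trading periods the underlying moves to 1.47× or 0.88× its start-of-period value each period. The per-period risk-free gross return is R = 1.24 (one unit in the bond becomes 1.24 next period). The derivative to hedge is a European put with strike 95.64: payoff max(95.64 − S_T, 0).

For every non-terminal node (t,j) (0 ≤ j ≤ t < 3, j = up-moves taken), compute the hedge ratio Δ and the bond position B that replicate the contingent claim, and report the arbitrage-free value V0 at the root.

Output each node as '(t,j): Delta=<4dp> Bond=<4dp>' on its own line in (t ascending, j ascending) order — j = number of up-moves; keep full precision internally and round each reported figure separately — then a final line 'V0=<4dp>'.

Under the risk-neutral measure, an up-move has probability p* = (R−d)/(u−d) = 0.6102 and values discount at R = 1.24.
Payoff layer (t=3): V(3,0)=65.6552, V(3,1)=45.5518, V(3,2)=11.9700, V(3,3)=0.0000
(2,0): S=34.0736. Δ = (V_up−V_dn)/(S_up−S_dn) = (45.5518−65.6552)/(50.0882−29.9848) = -1.0000. V = [p*·45.5518 + (1−p*)·65.6552]/1.24 = 43.0554. B = V − Δ·S = 77.1290.
(2,1): S=56.9184. Δ = (V_up−V_dn)/(S_up−S_dn) = (11.9700−45.5518)/(83.6700−50.0882) = -1.0000. V = [p*·11.9700 + (1−p*)·45.5518]/1.24 = 20.2106. B = V − Δ·S = 77.1290.
(2,2): S=95.0796. Δ = (V_up−V_dn)/(S_up−S_dn) = (0.0000−11.9700)/(139.7670−83.6700) = -0.2134. V = [p*·0.0000 + (1−p*)·11.9700]/1.24 = 3.7631. B = V − Δ·S = 24.0512.
(1,0): S=38.7200. Δ = (V_up−V_dn)/(S_up−S_dn) = (20.2106−43.0554)/(56.9184−34.0736) = -1.0000. V = [p*·20.2106 + (1−p*)·43.0554]/1.24 = 23.4808. B = V − Δ·S = 62.2008.
(1,1): S=64.6800. Δ = (V_up−V_dn)/(S_up−S_dn) = (3.7631−20.2106)/(95.0796−56.9184) = -0.4310. V = [p*·3.7631 + (1−p*)·20.2106]/1.24 = 8.2055. B = V − Δ·S = 36.0827.
(0,0): S=44.0000. Δ = (V_up−V_dn)/(S_up−S_dn) = (8.2055−23.4808)/(64.6800−38.7200) = -0.5884. V = [p*·8.2055 + (1−p*)·23.4808]/1.24 = 11.4196. B = V − Δ·S = 37.3100.
Root portfolio cost Δ·44+B reproduces V0=11.4196.

(0,0): Delta=-0.5884 Bond=37.3100
(1,0): Delta=-1.0000 Bond=62.2008
(1,1): Delta=-0.4310 Bond=36.0827
(2,0): Delta=-1.0000 Bond=77.1290
(2,1): Delta=-1.0000 Bond=77.1290
(2,2): Delta=-0.2134 Bond=24.0512
V0=11.4196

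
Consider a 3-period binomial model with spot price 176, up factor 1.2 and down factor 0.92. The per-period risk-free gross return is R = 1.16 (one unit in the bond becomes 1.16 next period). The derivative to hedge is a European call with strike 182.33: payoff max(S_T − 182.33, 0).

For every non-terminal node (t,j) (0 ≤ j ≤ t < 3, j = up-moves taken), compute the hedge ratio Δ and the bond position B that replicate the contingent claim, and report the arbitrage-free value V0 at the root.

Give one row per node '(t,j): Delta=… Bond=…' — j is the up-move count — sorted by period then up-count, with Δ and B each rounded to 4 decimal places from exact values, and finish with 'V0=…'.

The replicating-portfolio and risk-neutral prices coincide; use p* = (1.16−0.92)/(1.2−0.92) = 0.8571 for the latter.
Payoff layer (t=3): V(3,0)=0.0000, V(3,1)=0.0000, V(3,2)=50.8348, V(3,3)=121.7980
Node (2,0) S=148.9664: V=(p*·0.0000+(1−p*)·0.0000)/1.16=0.0000; Δ=(0.0000−0.0000)/(178.7597−137.0491)=0.0000; B=V−Δ·S=0.0000
Node (2,1) S=194.3040: V=(p*·50.8348+(1−p*)·0.0000)/1.16=37.5627; Δ=(50.8348−0.0000)/(233.1648−178.7597)=0.9344; B=V−Δ·S=-143.9902
Node (2,2) S=253.4400: V=(p*·121.7980+(1−p*)·50.8348)/1.16=96.2590; Δ=(121.7980−50.8348)/(304.1280−233.1648)=1.0000; B=V−Δ·S=-157.1810
Node (1,0) S=161.9200: V=(p*·37.5627+(1−p*)·0.0000)/1.16=27.7557; Δ=(37.5627−0.0000)/(194.3040−148.9664)=0.8285; B=V−Δ·S=-106.3967
Node (1,1) S=211.2000: V=(p*·96.2590+(1−p*)·37.5627)/1.16=75.7533; Δ=(96.2590−37.5627)/(253.4400−194.3040)=0.9926; B=V−Δ·S=-133.8764
Node (0,0) S=176.0000: V=(p*·75.7533+(1−p*)·27.7557)/1.16=59.3935; Δ=(75.7533−27.7557)/(211.2000−161.9200)=0.9740; B=V−Δ·S=-112.0265
Each (Δ,B) replicates both successor values, so the strategy is self-financing and V0 is arbitrage-free.

(0,0): Delta=0.9740 Bond=-112.0265
(1,0): Delta=0.8285 Bond=-106.3967
(1,1): Delta=0.9926 Bond=-133.8764
(2,0): Delta=0.0000 Bond=0.0000
(2,1): Delta=0.9344 Bond=-143.9902
(2,2): Delta=1.0000 Bond=-157.1810
V0=59.3935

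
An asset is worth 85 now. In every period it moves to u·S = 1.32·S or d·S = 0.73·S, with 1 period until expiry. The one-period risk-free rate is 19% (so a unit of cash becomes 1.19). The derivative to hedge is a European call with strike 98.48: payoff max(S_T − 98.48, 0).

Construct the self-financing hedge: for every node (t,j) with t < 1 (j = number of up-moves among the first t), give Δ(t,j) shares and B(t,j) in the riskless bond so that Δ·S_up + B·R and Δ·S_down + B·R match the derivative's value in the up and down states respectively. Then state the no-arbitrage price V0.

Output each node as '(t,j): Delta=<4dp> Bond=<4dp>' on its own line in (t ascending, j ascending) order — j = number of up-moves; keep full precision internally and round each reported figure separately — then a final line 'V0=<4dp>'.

(0,0): Delta=0.2736 Bond=-14.2652
V0=8.9890

No-arbitrage ⇒ martingale measure with p* = (R−d)/(u−d) = 0.7797.
At expiry t=1: V(1,0)=0.0000, V(1,1)=13.7200
Node (0,0) S=85.0000: V=(p*·13.7200+(1−p*)·0.0000)/1.19=8.9890; Δ=(13.7200−0.0000)/(112.2000−62.0500)=0.2736; B=V−Δ·S=-14.2652
Self-financing check: at every node Δ·S+B equals the discounted successor values.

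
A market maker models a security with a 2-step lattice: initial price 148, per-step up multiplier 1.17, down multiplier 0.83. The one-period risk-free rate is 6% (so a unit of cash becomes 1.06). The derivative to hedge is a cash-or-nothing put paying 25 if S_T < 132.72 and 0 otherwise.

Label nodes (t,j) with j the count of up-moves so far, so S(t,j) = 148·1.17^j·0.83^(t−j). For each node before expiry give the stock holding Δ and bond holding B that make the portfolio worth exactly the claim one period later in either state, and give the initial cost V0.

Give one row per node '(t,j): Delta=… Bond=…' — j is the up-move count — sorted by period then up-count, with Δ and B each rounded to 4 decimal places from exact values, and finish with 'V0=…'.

(0,0): Delta=-0.1516 Bond=24.7713
(1,0): Delta=-0.5986 Bond=81.1598
(1,1): Delta=0.0000 Bond=0.0000
V0=2.3289

Under the risk-neutral measure, an up-move has probability p* = (R−d)/(u−d) = 0.6765 and values discount at R = 1.06.
Payoff layer (t=2): V(2,0)=25.0000, V(2,1)=0.0000, V(2,2)=0.0000
Node (1,0) S=122.8400: V=(p*·0.0000+(1−p*)·25.0000)/1.06=7.6304; Δ=(0.0000−25.0000)/(143.7228−101.9572)=-0.5986; B=V−Δ·S=81.1598
Node (1,1) S=173.1600: V=(p*·0.0000+(1−p*)·0.0000)/1.06=0.0000; Δ=(0.0000−0.0000)/(202.5972−143.7228)=0.0000; B=V−Δ·S=0.0000
Node (0,0) S=148.0000: V=(p*·0.0000+(1−p*)·7.6304)/1.06=2.3289; Δ=(0.0000−7.6304)/(173.1600−122.8400)=-0.1516; B=V−Δ·S=24.7713
Self-financing check: at every node Δ·S+B equals the discounted successor values.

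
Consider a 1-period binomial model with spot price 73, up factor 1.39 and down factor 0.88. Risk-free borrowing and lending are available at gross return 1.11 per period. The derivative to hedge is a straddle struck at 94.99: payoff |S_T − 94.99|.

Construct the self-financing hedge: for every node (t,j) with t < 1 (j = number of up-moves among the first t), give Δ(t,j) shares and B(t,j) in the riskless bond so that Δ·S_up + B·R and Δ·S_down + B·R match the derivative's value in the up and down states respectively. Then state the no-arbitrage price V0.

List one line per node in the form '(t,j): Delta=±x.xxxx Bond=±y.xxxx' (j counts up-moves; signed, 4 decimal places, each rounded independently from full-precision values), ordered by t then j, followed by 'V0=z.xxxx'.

(0,0): Delta=-0.6519 Bond=65.4303
V0=17.8421

Under the risk-neutral measure, an up-move has probability p* = (R−d)/(u−d) = 0.4510 and values discount at R = 1.11.
Payoff layer (t=1): V(1,0)=30.7500, V(1,1)=6.4800
  t=0,j=0: stock 73.0000 → up 101.4700 (V=6.4800), down 64.2400 (V=30.7500). Price 17.8421; hedge Δ=-0.6519, bond B=65.4303.
Check: Δ(0,0)·S0 + B(0,0) = 17.8421 = V0.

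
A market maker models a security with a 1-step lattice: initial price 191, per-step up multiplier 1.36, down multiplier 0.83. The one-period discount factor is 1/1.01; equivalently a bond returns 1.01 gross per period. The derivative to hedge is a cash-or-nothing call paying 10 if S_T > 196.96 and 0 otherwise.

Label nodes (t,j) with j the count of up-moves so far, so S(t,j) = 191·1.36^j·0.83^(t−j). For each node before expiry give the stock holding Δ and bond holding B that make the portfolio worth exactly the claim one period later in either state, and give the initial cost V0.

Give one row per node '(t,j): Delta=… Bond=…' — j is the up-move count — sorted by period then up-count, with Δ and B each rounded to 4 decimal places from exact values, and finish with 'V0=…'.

(0,0): Delta=0.0988 Bond=-15.5053
V0=3.3626

Risk-neutral probability p* = (R−d)/(u−d) = (1.01−0.83)/(1.36−0.83) = 0.3396.
Payoff layer (t=1): V(1,0)=0.0000, V(1,1)=10.0000
Node (0,0) S=191.0000: V=(p*·10.0000+(1−p*)·0.0000)/1.01=3.3626; Δ=(10.0000−0.0000)/(259.7600−158.5300)=0.0988; B=V−Δ·S=-15.5053
Check: Δ(0,0)·S0 + B(0,0) = 3.3626 = V0.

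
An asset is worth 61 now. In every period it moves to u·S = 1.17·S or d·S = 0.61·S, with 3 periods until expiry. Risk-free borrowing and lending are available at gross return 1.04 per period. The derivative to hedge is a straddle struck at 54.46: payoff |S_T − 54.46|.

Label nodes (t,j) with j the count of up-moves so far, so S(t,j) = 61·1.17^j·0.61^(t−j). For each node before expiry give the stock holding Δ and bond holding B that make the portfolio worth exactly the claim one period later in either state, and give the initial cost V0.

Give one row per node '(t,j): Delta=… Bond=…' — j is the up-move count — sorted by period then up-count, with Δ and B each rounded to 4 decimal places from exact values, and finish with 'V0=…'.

(0,0): Delta=0.3800 Bond=-0.9597
(1,0): Delta=-1.0000 Bond=50.3513
(1,1): Delta=0.5975 Bond=-16.5223
(2,0): Delta=-1.0000 Bond=52.3654
(2,1): Delta=-1.0000 Bond=52.3654
(2,2): Delta=0.8493 Bond=-38.2095
V0=22.2197

Since d<R<u, set p* = (R−d)/(u−d) = 0.7679; price each node as the discounted p*-expectation of its children.
At expiry t=3: V(3,0)=40.6142, V(3,1)=27.9032, V(3,2)=3.5232, V(3,3)=43.2384
  t=2,j=0: stock 22.6981 → up 26.5568 (V=27.9032), down 13.8458 (V=40.6142). Price 29.6673; hedge Δ=-1.0000, bond B=52.3654.
  t=2,j=1: stock 43.5357 → up 50.9368 (V=3.5232), down 26.5568 (V=27.9032). Price 8.8297; hedge Δ=-1.0000, bond B=52.3654.
  t=2,j=2: stock 83.5029 → up 97.6984 (V=43.2384), down 50.9368 (V=3.5232). Price 32.7104; hedge Δ=0.8493, bond B=-38.2095.
  t=1,j=0: stock 37.2100 → up 43.5357 (V=8.8297), down 22.6981 (V=29.6673). Price 13.1413; hedge Δ=-1.0000, bond B=50.3513.
  t=1,j=1: stock 71.3700 → up 83.5029 (V=32.7104), down 43.5357 (V=8.8297). Price 26.1218; hedge Δ=0.5975, bond B=-16.5223.
  t=0,j=0: stock 61.0000 → up 71.3700 (V=26.1218), down 37.2100 (V=13.1413). Price 22.2197; hedge Δ=0.3800, bond B=-0.9597.
Self-financing check: at every node Δ·S+B equals the discounted successor values.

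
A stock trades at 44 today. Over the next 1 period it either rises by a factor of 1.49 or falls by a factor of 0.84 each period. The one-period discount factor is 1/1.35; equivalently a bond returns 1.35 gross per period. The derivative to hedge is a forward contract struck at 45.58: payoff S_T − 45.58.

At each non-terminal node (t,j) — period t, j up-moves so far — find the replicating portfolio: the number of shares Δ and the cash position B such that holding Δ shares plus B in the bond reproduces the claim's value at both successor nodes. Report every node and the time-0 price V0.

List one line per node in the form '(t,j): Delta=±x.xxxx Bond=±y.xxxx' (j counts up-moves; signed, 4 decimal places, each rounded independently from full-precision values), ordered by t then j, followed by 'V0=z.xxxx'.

(0,0): Delta=1.0000 Bond=-33.7630
V0=10.2370

Under the risk-neutral measure, an up-move has probability p* = (R−d)/(u−d) = 0.7846 and values discount at R = 1.35.
Terminal payoffs: V(1,0)=-8.6200, V(1,1)=19.9800
  t=0,j=0: stock 44.0000 → up 65.5600 (V=19.9800), down 36.9600 (V=-8.6200). Price 10.2370; hedge Δ=1.0000, bond B=-33.7630.
Check: Δ(0,0)·S0 + B(0,0) = 10.2370 = V0.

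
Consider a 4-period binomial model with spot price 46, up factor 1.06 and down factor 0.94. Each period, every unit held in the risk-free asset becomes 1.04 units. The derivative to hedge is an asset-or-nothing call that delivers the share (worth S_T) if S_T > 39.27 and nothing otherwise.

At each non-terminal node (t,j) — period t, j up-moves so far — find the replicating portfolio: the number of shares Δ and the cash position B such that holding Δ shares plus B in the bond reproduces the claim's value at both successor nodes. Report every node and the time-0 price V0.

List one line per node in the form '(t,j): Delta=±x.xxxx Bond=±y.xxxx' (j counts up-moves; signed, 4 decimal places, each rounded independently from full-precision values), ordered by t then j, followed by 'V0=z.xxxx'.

(0,0): Delta=1.0268 Bond=-1.2555
(1,0): Delta=1.1778 Bond=-7.8341
(1,1): Delta=1.0000 Bond=0.0000
(2,0): Delta=2.1800 Bond=-48.8850
(2,1): Delta=1.0000 Bond=0.0000
(2,2): Delta=1.0000 Bond=0.0000
(3,0): Delta=8.8333 Bond=-305.0426
(3,1): Delta=1.0000 Bond=0.0000
(3,2): Delta=1.0000 Bond=0.0000
(3,3): Delta=1.0000 Bond=0.0000
V0=45.9763

Since d<R<u, set p* = (R−d)/(u−d) = 0.8333; price each node as the discounted p*-expectation of its children.
At expiry t=4: V(4,0)=0.0000, V(4,1)=40.4993, V(4,2)=45.6694, V(4,3)=51.4995, V(4,4)=58.0739
Node (3,0) S=38.2069: V=(p*·40.4993+(1−p*)·0.0000)/1.04=32.4513; Δ=(40.4993−0.0000)/(40.4993−35.9145)=8.8333; B=V−Δ·S=-305.0426
Node (3,1) S=43.0843: V=(p*·45.6694+(1−p*)·40.4993)/1.04=43.0843; Δ=(45.6694−40.4993)/(45.6694−40.4993)=1.0000; B=V−Δ·S=0.0000
Node (3,2) S=48.5845: V=(p*·51.4995+(1−p*)·45.6694)/1.04=48.5845; Δ=(51.4995−45.6694)/(51.4995−45.6694)=1.0000; B=V−Δ·S=0.0000
Node (3,3) S=54.7867: V=(p*·58.0739+(1−p*)·51.4995)/1.04=54.7867; Δ=(58.0739−51.4995)/(58.0739−51.4995)=1.0000; B=V−Δ·S=0.0000
Node (2,0) S=40.6456: V=(p*·43.0843+(1−p*)·32.4513)/1.04=39.7232; Δ=(43.0843−32.4513)/(43.0843−38.2069)=2.1800; B=V−Δ·S=-48.8850
Node (2,1) S=45.8344: V=(p*·48.5845+(1−p*)·43.0843)/1.04=45.8344; Δ=(48.5845−43.0843)/(48.5845−43.0843)=1.0000; B=V−Δ·S=0.0000
Node (2,2) S=51.6856: V=(p*·54.7867+(1−p*)·48.5845)/1.04=51.6856; Δ=(54.7867−48.5845)/(54.7867−48.5845)=1.0000; B=V−Δ·S=0.0000
Node (1,0) S=43.2400: V=(p*·45.8344+(1−p*)·39.7232)/1.04=43.0922; Δ=(45.8344−39.7232)/(45.8344−40.6456)=1.1778; B=V−Δ·S=-7.8341
Node (1,1) S=48.7600: V=(p*·51.6856+(1−p*)·45.8344)/1.04=48.7600; Δ=(51.6856−45.8344)/(51.6856−45.8344)=1.0000; B=V−Δ·S=0.0000
Node (0,0) S=46.0000: V=(p*·48.7600+(1−p*)·43.0922)/1.04=45.9763; Δ=(48.7600−43.0922)/(48.7600−43.2400)=1.0268; B=V−Δ·S=-1.2555
Check: Δ(0,0)·S0 + B(0,0) = 45.9763 = V0.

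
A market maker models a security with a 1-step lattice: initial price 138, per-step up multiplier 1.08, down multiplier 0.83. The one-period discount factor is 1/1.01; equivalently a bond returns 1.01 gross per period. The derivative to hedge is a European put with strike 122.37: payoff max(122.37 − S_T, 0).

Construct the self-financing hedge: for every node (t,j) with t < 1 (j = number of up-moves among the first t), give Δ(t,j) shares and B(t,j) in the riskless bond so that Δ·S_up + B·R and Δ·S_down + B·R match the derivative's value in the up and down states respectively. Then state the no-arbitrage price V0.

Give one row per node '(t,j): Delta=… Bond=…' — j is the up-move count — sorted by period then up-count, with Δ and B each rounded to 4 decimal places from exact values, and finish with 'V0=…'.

The replicating-portfolio and risk-neutral prices coincide; use p* = (1.01−0.83)/(1.08−0.83) = 0.7200 for the latter.
Terminal payoffs: V(1,0)=7.8300, V(1,1)=0.0000
(0,0): S=138.0000. Δ = (V_up−V_dn)/(S_up−S_dn) = (0.0000−7.8300)/(149.0400−114.5400) = -0.2270. V = [p*·0.0000 + (1−p*)·7.8300]/1.01 = 2.1707. B = V − Δ·S = 33.4907.
Self-financing check: at every node Δ·S+B equals the discounted successor values.

(0,0): Delta=-0.2270 Bond=33.4907
V0=2.1707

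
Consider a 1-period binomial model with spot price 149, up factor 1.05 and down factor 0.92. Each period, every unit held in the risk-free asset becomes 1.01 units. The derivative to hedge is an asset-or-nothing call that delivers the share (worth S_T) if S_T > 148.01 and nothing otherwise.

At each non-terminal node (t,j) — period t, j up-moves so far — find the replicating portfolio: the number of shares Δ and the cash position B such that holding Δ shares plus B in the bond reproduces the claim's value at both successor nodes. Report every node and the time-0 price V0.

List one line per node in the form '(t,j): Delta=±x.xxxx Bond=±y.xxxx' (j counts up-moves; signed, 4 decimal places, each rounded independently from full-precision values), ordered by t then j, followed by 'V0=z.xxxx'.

(0,0): Delta=8.0769 Bond=-1096.2224
V0=107.2391

Since d<R<u, set p* = (R−d)/(u−d) = 0.6923; price each node as the discounted p*-expectation of its children.
Terminal values V(1,·): V(1,0)=0.0000, V(1,1)=156.4500
  t=0,j=0: stock 149.0000 → up 156.4500 (V=156.4500), down 137.0800 (V=0.0000). Price 107.2391; hedge Δ=8.0769, bond B=-1096.2224.
The time-0 hedge costs 107.2391, which is the no-arbitrage price.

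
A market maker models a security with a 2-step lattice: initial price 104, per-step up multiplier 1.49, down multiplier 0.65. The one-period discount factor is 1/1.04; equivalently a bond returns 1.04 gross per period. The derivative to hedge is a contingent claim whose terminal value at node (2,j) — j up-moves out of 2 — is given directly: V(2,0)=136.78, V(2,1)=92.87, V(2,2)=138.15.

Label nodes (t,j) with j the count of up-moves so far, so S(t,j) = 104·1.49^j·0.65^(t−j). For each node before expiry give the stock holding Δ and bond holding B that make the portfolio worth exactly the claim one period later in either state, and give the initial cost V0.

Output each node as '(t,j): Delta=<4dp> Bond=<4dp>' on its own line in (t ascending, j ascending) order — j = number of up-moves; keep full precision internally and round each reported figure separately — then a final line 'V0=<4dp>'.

(0,0): Delta=-0.0275 Bond=109.4009
(1,0): Delta=-0.7733 Bond=164.1904
(1,1): Delta=0.3479 Bond=55.6076
V0=106.5388

Risk-neutral probability p* = (R−d)/(u−d) = (1.04−0.65)/(1.49−0.65) = 0.4643.
Payoff layer (t=2): V(2,0)=136.7800, V(2,1)=92.8700, V(2,2)=138.1500
Node (1,0) S=67.6000: V=(p*·92.8700+(1−p*)·136.7800)/1.04=111.9166; Δ=(92.8700−136.7800)/(100.7240−43.9400)=-0.7733; B=V−Δ·S=164.1904
Node (1,1) S=154.9600: V=(p*·138.1500+(1−p*)·92.8700)/1.04=109.5124; Δ=(138.1500−92.8700)/(230.8904−100.7240)=0.3479; B=V−Δ·S=55.6076
Node (0,0) S=104.0000: V=(p*·109.5124+(1−p*)·111.9166)/1.04=106.5388; Δ=(109.5124−111.9166)/(154.9600−67.6000)=-0.0275; B=V−Δ·S=109.4009
Self-financing check: at every node Δ·S+B equals the discounted successor values.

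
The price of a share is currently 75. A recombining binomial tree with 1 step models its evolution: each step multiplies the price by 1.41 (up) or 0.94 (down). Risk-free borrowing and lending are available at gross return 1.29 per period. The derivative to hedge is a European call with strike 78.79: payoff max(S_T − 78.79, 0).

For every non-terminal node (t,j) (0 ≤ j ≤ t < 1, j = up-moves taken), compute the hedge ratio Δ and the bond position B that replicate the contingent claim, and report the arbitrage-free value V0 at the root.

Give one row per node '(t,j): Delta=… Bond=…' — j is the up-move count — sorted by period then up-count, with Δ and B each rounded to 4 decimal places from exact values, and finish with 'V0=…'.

(0,0): Delta=0.7648 Bond=-41.7984
V0=15.5633

Risk-neutral probability p* = (R−d)/(u−d) = (1.29−0.94)/(1.41−0.94) = 0.7447.
Terminal values V(1,·): V(1,0)=0.0000, V(1,1)=26.9600
  t=0,j=0: stock 75.0000 → up 105.7500 (V=26.9600), down 70.5000 (V=0.0000). Price 15.5633; hedge Δ=0.7648, bond B=-41.7984.
Self-financing check: at every node Δ·S+B equals the discounted successor values.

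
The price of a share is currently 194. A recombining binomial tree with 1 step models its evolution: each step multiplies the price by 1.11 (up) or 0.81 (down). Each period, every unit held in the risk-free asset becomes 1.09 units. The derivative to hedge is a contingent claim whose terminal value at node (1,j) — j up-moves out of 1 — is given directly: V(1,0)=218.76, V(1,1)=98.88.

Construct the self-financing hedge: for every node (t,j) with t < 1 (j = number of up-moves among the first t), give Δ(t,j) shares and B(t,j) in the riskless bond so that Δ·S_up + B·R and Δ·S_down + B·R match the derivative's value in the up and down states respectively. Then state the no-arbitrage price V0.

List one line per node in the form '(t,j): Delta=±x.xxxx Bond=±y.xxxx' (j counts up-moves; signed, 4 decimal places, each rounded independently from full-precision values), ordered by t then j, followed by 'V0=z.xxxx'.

Risk-neutral probability p* = (R−d)/(u−d) = (1.09−0.81)/(1.11−0.81) = 0.9333.
At expiry t=1: V(1,0)=218.7600, V(1,1)=98.8800
  t=0,j=0: stock 194.0000 → up 215.3400 (V=98.8800), down 157.1400 (V=218.7600). Price 98.0477; hedge Δ=-2.0598, bond B=497.6477.
Self-financing check: at every node Δ·S+B equals the discounted successor values.

(0,0): Delta=-2.0598 Bond=497.6477
V0=98.0477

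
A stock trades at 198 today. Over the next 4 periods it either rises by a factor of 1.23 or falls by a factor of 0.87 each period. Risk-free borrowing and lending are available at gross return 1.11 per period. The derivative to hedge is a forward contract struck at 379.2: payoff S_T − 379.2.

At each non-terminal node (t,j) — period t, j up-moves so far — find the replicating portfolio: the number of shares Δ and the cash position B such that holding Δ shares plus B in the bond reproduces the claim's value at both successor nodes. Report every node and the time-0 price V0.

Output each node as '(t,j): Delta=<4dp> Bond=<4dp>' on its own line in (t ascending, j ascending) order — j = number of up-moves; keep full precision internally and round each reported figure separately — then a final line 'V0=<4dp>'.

Since d<R<u, set p* = (R−d)/(u−d) = 0.6667; price each node as the discounted p*-expectation of its children.
Terminal values V(4,·): V(4,0)=-265.7663, V(4,1)=-218.8282, V(4,2)=-152.4674, V(4,3)=-58.6471, V(4,4)=73.9955
  t=3,j=0: stock 130.3836 → up 160.3718 (V=-218.8282), down 113.4337 (V=-265.7663). Price -211.2380; hedge Δ=1.0000, bond B=-341.6216.
  t=3,j=1: stock 184.3354 → up 226.7326 (V=-152.4674), down 160.3718 (V=-218.8282). Price -157.2862; hedge Δ=1.0000, bond B=-341.6216.
  t=3,j=2: stock 260.6122 → up 320.5529 (V=-58.6471), down 226.7326 (V=-152.4674). Price -81.0095; hedge Δ=1.0000, bond B=-341.6216.
  t=3,j=3: stock 368.4517 → up 453.1955 (V=73.9955), down 320.5529 (V=-58.6471). Price 26.8300; hedge Δ=1.0000, bond B=-341.6216.
  t=2,j=0: stock 149.8662 → up 184.3354 (V=-157.2862), down 130.3836 (V=-211.2380). Price -157.9010; hedge Δ=1.0000, bond B=-307.7672.
  t=2,j=1: stock 211.8798 → up 260.6122 (V=-81.0095), down 184.3354 (V=-157.2862). Price -95.8874; hedge Δ=1.0000, bond B=-307.7672.
  t=2,j=2: stock 299.5542 → up 368.4517 (V=26.8300), down 260.6122 (V=-81.0095). Price -8.2130; hedge Δ=1.0000, bond B=-307.7672.
  t=1,j=0: stock 172.2600 → up 211.8798 (V=-95.8874), down 149.8662 (V=-157.9010). Price -105.0078; hedge Δ=1.0000, bond B=-277.2678.
  t=1,j=1: stock 243.5400 → up 299.5542 (V=-8.2130), down 211.8798 (V=-95.8874). Price -33.7278; hedge Δ=1.0000, bond B=-277.2678.
  t=0,j=0: stock 198.0000 → up 243.5400 (V=-33.7278), down 172.2600 (V=-105.0078). Price -51.7908; hedge Δ=1.0000, bond B=-249.7908.
Self-financing check: at every node Δ·S+B equals the discounted successor values.

(0,0): Delta=1.0000 Bond=-249.7908
(1,0): Delta=1.0000 Bond=-277.2678
(1,1): Delta=1.0000 Bond=-277.2678
(2,0): Delta=1.0000 Bond=-307.7672
(2,1): Delta=1.0000 Bond=-307.7672
(2,2): Delta=1.0000 Bond=-307.7672
(3,0): Delta=1.0000 Bond=-341.6216
(3,1): Delta=1.0000 Bond=-341.6216
(3,2): Delta=1.0000 Bond=-341.6216
(3,3): Delta=1.0000 Bond=-341.6216
V0=-51.7908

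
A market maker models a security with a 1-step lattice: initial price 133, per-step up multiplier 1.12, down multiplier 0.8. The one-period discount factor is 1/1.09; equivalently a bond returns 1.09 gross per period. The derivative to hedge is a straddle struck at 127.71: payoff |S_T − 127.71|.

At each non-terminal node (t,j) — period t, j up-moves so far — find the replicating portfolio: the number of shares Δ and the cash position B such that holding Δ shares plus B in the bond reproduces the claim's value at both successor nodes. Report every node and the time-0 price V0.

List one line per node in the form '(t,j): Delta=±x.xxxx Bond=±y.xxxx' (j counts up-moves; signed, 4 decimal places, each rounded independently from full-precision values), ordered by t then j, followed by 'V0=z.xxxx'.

No-arbitrage ⇒ martingale measure with p* = (R−d)/(u−d) = 0.9062.
At expiry t=1: V(1,0)=21.3100, V(1,1)=21.2500
  t=0,j=0: stock 133.0000 → up 148.9600 (V=21.2500), down 106.4000 (V=21.3100). Price 19.5006; hedge Δ=-0.0014, bond B=19.6881.
The time-0 hedge costs 19.5006, which is the no-arbitrage price.

(0,0): Delta=-0.0014 Bond=19.6881
V0=19.5006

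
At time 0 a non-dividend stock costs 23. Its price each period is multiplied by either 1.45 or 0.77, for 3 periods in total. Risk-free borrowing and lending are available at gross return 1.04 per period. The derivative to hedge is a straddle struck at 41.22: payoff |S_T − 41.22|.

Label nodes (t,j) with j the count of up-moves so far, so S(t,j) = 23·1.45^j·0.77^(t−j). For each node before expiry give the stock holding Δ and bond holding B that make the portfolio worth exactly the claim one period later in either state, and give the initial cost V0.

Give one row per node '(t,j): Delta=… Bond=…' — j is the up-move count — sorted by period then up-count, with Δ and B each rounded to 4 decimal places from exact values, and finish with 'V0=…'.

(0,0): Delta=-0.4613 Bond=27.4718
(1,0): Delta=-1.0000 Bond=38.1102
(1,1): Delta=-0.0270 Bond=14.0847
(2,0): Delta=-1.0000 Bond=39.6346
(2,1): Delta=-1.0000 Bond=39.6346
(2,2): Delta=0.7576 Bond=-23.2945
V0=16.8608

Under the risk-neutral measure, an up-move has probability p* = (R−d)/(u−d) = 0.3971 and values discount at R = 1.04.
Terminal values V(3,·): V(3,0)=30.7197, V(3,1)=21.4468, V(3,2)=3.9847, V(3,3)=28.8984
Node (2,0) S=13.6367: V=(p*·21.4468+(1−p*)·30.7197)/1.04=25.9979; Δ=(21.4468−30.7197)/(19.7732−10.5003)=-1.0000; B=V−Δ·S=39.6346
Node (2,1) S=25.6795: V=(p*·3.9847+(1−p*)·21.4468)/1.04=13.9551; Δ=(3.9847−21.4468)/(37.2353−19.7732)=-1.0000; B=V−Δ·S=39.6346
Node (2,2) S=48.3575: V=(p*·28.8984+(1−p*)·3.9847)/1.04=13.3432; Δ=(28.8984−3.9847)/(70.1184−37.2353)=0.7576; B=V−Δ·S=-23.2945
Node (1,0) S=17.7100: V=(p*·13.9551+(1−p*)·25.9979)/1.04=20.4002; Δ=(13.9551−25.9979)/(25.6795−13.6367)=-1.0000; B=V−Δ·S=38.1102
Node (1,1) S=33.3500: V=(p*·13.3432+(1−p*)·13.9551)/1.04=13.1848; Δ=(13.3432−13.9551)/(48.3575−25.6795)=-0.0270; B=V−Δ·S=14.0847
Node (0,0) S=23.0000: V=(p*·13.1848+(1−p*)·20.4002)/1.04=16.8608; Δ=(13.1848−20.4002)/(33.3500−17.7100)=-0.4613; B=V−Δ·S=27.4718
Self-financing check: at every node Δ·S+B equals the discounted successor values.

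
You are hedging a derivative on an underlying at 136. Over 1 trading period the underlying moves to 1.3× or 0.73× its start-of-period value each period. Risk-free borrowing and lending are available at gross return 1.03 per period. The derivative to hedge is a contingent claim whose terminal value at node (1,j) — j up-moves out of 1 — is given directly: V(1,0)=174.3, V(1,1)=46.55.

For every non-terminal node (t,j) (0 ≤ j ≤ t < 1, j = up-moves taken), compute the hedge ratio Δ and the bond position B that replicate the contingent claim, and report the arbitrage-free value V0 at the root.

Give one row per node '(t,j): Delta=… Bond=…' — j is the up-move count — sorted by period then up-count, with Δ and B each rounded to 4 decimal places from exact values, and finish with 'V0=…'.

(0,0): Delta=-1.6480 Bond=328.0676
V0=103.9448

Since d<R<u, set p* = (R−d)/(u−d) = 0.5263; price each node as the discounted p*-expectation of its children.
At expiry t=1: V(1,0)=174.3000, V(1,1)=46.5500
  t=0,j=0: stock 136.0000 → up 176.8000 (V=46.5500), down 99.2800 (V=174.3000). Price 103.9448; hedge Δ=-1.6480, bond B=328.0676.
Self-financing check: at every node Δ·S+B equals the discounted successor values.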